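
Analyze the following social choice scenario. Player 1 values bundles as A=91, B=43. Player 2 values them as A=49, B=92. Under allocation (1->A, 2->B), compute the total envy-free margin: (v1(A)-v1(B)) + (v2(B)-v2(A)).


Step 1: Player 1's margin = v1(A) - v1(B) = 91 - 43 = 48
Step 2: Player 2's margin = v2(B) - v2(A) = 92 - 49 = 43
Step 3: Total margin = 48 + 43 = 91

91


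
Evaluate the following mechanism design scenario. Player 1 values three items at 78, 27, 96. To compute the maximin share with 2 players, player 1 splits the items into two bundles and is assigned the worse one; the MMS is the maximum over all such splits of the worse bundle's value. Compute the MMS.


Step 1: Item values = 78, 27, 96
Step 2: Enumerate all 2-bundle partitions and take the smaller bundle:
  Partition 1: {78} vs {27,96} -> bundles 78, 123; min = 78
  Partition 2: {27} vs {78,96} -> bundles 27, 174; min = 27
  Partition 3: {96} vs {78,27} -> bundles 96, 105; min = 96
Step 3: MMS = max(78, 27, 96) = 96

96


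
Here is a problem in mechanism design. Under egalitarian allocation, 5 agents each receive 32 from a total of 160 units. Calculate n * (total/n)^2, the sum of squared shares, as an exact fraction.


Step 1: Each agent's share = 160/5 = 32
Step 2: Square of each share = (32)^2 = 1024
Step 3: Sum of squares = 5 * 1024 = 5120

5120


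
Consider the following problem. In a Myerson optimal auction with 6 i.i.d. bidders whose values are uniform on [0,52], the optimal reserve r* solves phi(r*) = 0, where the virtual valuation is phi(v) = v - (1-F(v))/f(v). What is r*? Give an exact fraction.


Step 1: For U[0,52], F(v) = v/52 and f(v) = 1/52
Step 2: phi(v) = v - (1 - v/52)/(1/52) = v - (52 - v) = 2v - 52
Step 3: Set phi(r*) = 0: 2r* - 52 = 0
Step 4: r* = 52/2 = 26 (the number of bidders n = 6 does not enter)

26


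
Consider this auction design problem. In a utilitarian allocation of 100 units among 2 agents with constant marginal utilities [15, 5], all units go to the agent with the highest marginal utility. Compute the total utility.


Step 1: The marginal utilities are [15, 5]
Step 2: The highest marginal utility is 15
Step 3: All 100 units go to that agent
Step 4: Total utility = 15 * 100 = 1500

1500


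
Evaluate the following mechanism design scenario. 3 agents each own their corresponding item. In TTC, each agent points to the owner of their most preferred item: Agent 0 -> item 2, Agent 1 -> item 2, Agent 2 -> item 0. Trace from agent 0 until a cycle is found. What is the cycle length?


Step 1: Trace the pointer graph from agent 0: 0 -> 2 -> 0
Step 2: A cycle is detected when we revisit agent 0
Step 3: The cycle is: 0 -> 2 -> 0
Step 4: Cycle length = 2

2


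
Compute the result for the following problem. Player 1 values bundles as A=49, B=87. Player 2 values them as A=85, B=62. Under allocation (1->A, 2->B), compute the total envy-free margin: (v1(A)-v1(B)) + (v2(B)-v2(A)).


Step 1: Player 1's margin = v1(A) - v1(B) = 49 - 87 = -38
Step 2: Player 2's margin = v2(B) - v2(A) = 62 - 85 = -23
Step 3: Total margin = -38 + -23 = -61

-61


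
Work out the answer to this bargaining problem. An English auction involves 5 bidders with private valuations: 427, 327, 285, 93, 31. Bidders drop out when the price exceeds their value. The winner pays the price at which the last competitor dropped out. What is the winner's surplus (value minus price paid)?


Step 1: Identify the highest value: 427
Step 2: Identify the second-highest value: 327
Step 3: The final price = second-highest value = 327
Step 4: Surplus = 427 - 327 = 100

100


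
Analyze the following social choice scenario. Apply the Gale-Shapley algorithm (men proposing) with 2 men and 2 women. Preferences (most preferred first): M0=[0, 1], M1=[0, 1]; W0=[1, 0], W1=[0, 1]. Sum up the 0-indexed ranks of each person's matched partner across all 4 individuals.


Step 1: Run Gale-Shapley (men propose, women hold best offer):
  M0 proposes to W0; she accepts
  M1 proposes to W0; she switches from M0
  M0 proposes to W1; she accepts
Step 2: Final matching: W0-M1, W1-M0
Step 3: 0-indexed ranks (man's rank of his match, then woman's): 0 + 0 + 1 + 0
Step 4: Total rank sum = 1

1


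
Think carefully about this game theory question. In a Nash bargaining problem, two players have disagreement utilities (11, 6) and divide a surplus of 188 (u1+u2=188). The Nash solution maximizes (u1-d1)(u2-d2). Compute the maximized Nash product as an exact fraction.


Step 1: The Nash solution splits surplus symmetrically above the disagreement point
Step 2: u1 = (total + d1 - d2)/2 = (188 + 11 - 6)/2 = 193/2
Step 3: u2 = (total - d1 + d2)/2 = (188 - 11 + 6)/2 = 183/2
Step 4: Nash product = (193/2 - 11) * (183/2 - 6)
Step 5: = 171/2 * 171/2 = 29241/4

29241/4


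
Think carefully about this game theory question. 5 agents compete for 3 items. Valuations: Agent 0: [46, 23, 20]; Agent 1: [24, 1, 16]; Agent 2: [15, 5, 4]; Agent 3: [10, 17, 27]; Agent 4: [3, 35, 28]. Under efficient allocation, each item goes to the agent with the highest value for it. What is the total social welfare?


Step 1: For each item, find the maximum value among all agents.
Step 2: Item 0 -> Agent 0 (value 46)
Step 3: Item 1 -> Agent 4 (value 35)
Step 4: Item 2 -> Agent 4 (value 28)
Step 5: Total welfare = 46 + 35 + 28 = 109

109


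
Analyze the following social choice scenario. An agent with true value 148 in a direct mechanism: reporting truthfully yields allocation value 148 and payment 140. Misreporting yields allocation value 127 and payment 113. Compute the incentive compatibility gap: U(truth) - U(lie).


Step 1: U(truth) = value - payment = 148 - 140 = 8
Step 2: U(lie) = allocation - payment = 127 - 113 = 14
Step 3: IC gap = 8 - 14 = -6

-6


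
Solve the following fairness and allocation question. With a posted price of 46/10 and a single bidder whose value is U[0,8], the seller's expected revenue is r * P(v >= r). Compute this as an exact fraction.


Step 1: Posted price r = 23/5, value support [0,8]
Step 2: P(v >= r) = (8 - 23/5)/8 = 17/40
Step 3: Expected revenue = r * P(v >= r) = 23/5 * 17/40
Step 4: Revenue = 391/200

391/200


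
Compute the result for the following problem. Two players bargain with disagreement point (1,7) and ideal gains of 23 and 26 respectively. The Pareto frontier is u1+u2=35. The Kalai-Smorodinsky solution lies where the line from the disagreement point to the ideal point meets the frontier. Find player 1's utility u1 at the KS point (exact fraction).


Step 1: At the KS point, (u1-d1)/r1 = (u2-d2)/r2 = t and u1+u2 = 35
Step 2: u1 = d1 + r1*t and u2 = d2 + r2*t, so (d1 + r1*t) + (d2 + r2*t) = 35
Step 3: t = (35 - 1 - 7)/(23 + 26) = 27/49
Step 4: u1 = d1 + r1*t = 1 + 23 * 27/49 = 670/49
Step 5: (Check: u2 = d2 + r2*t = 1045/49; u1+u2 = 670/49 + 1045/49 = 35, on the frontier.)

670/49


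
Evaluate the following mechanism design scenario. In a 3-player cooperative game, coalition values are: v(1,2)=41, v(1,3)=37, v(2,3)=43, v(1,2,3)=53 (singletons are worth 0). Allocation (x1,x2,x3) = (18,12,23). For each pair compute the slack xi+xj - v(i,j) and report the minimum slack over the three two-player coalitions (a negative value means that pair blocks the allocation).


Step 1: Slack for coalition (1,2): x1+x2 - v12 = 30 - 41 = -11
Step 2: Slack for coalition (1,3): x1+x3 - v13 = 41 - 37 = 4
Step 3: Slack for coalition (2,3): x2+x3 - v23 = 35 - 43 = -8
Step 4: Minimum slack = min(-11, 4, -8) = -11, attained by (1,2); coalition (1,2) can block (slack < 0), so the allocation is not in the core

-11


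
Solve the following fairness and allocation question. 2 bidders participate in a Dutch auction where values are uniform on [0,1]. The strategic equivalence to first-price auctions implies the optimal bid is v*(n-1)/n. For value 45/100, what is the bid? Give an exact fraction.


Step 1: Dutch auctions are strategically equivalent to first-price auctions
Step 2: The equilibrium bid is b(v) = v*(n-1)/n
Step 3: b = 9/20 * 1/2
Step 4: b = 9/40

9/40


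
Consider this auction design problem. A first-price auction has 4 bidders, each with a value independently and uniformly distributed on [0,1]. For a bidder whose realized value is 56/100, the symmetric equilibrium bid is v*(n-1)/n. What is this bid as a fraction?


Step 1: The symmetric BNE bidding function is b(v) = v * (n-1) / n
Step 2: Substitute v = 14/25 and n = 4
Step 3: b = 14/25 * 3/4
Step 4: b = 21/50

21/50


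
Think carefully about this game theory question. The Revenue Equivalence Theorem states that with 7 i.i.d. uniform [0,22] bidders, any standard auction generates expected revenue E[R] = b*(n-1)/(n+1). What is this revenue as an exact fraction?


Step 1: By Revenue Equivalence, expected revenue = b*(n-1)/(n+1)
Step 2: Substituting n = 7, b = 22
Step 3: Revenue = 22*(7-1)/(7+1) = 22*6/8
Step 4: Revenue = 132/8 = 33/2

33/2


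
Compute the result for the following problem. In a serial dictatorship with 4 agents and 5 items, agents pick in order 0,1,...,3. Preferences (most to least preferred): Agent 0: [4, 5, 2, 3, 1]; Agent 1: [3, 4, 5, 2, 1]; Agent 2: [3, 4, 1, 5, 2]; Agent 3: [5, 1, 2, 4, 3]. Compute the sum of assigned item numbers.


Step 1: Agent 0 picks item 4
Step 2: Agent 1 picks item 3
Step 3: Agent 2 picks item 1
Step 4: Agent 3 picks item 5
Step 5: Sum = 4 + 3 + 1 + 5 = 13

13


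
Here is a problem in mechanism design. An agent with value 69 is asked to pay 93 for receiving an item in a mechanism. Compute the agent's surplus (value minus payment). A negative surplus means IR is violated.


Step 1: Surplus = value - payment = 69 - 93 = -24
Step 2: IR is violated (surplus < 0)

-24


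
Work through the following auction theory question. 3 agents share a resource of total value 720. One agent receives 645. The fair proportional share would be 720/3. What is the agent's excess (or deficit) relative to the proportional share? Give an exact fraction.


Step 1: Proportional share = 720/3 = 240
Step 2: Agent's actual allocation = 645
Step 3: Excess = 645 - 240 = 405

405


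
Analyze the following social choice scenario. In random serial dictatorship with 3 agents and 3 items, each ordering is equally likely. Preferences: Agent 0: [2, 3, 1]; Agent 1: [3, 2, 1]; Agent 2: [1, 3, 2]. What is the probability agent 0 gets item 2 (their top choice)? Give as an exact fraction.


Step 1: Agent 0 wants item 2
Step 2: There are 6 possible orderings of agents
Step 3: In 6 orderings, agent 0 gets item 2
Step 4: Probability = 6/6 = 1

1


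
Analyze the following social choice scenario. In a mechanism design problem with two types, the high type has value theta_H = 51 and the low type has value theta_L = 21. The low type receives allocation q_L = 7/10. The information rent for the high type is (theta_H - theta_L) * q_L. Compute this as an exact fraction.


Step 1: theta_H - theta_L = 51 - 21 = 30
Step 2: Information rent = (theta_H - theta_L) * q_L
Step 3: = 30 * 7/10
Step 4: = 21

21


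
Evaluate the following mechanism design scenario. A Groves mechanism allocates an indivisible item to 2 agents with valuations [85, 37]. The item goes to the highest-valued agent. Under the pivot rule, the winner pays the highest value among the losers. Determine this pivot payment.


Step 1: The efficient winner is agent 0 with value 85
Step 2: Other agents' values: [37]
Step 3: Pivot payment = max(others) = 37
Step 4: The winner pays 37

37


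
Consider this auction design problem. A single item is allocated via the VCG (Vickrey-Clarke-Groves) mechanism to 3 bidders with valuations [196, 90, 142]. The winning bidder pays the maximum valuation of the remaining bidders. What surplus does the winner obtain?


Step 1: The winner is the agent with the highest value: agent 0 with value 196
Step 2: Values of other agents: [90, 142]
Step 3: VCG payment = max of others' values = 142
Step 4: Surplus = 196 - 142 = 54

54


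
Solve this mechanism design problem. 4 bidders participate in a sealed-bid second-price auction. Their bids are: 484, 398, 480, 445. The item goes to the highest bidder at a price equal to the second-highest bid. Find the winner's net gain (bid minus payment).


Step 1: Sort bids in descending order: 484, 480, 445, 398
Step 2: The winning bid is the highest: 484
Step 3: The payment equals the second-highest bid: 480
Step 4: Surplus = winner's bid - payment = 484 - 480 = 4

4


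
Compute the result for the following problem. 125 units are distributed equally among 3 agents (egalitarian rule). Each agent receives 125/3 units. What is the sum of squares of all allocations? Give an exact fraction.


Step 1: Each agent's share = 125/3
Step 2: Square of each share = (125/3)^2 = 15625/9
Step 3: Sum of squares = 3 * 15625/9 = 15625/3

15625/3


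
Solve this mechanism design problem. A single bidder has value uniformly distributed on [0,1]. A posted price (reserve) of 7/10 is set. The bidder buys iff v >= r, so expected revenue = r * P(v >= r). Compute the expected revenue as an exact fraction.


Step 1: Posted price r = 7/10, value support [0,1]
Step 2: P(v >= r) = (1 - 7/10)/1 = 3/10
Step 3: Expected revenue = r * P(v >= r) = 7/10 * 3/10
Step 4: Revenue = 21/100

21/100


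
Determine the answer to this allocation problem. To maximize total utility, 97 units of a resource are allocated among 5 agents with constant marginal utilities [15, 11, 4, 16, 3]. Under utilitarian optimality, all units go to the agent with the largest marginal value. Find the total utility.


Step 1: The marginal utilities are [15, 11, 4, 16, 3]
Step 2: The highest marginal utility is 16
Step 3: All 97 units go to that agent
Step 4: Total utility = 16 * 97 = 1552

1552


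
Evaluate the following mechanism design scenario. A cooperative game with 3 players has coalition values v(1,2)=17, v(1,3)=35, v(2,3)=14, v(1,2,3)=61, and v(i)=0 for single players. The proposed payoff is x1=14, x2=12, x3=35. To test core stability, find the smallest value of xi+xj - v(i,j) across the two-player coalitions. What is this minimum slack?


Step 1: Slack for coalition (1,2): x1+x2 - v12 = 26 - 17 = 9
Step 2: Slack for coalition (1,3): x1+x3 - v13 = 49 - 35 = 14
Step 3: Slack for coalition (2,3): x2+x3 - v23 = 47 - 14 = 33
Step 4: Minimum slack = min(9, 14, 33) = 9, attained by (1,2); no pair can gain by deviating, so the allocation is in the core

9


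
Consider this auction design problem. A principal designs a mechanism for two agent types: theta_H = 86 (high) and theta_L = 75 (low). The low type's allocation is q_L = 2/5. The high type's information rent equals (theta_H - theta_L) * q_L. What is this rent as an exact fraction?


Step 1: theta_H - theta_L = 86 - 75 = 11
Step 2: Information rent = (theta_H - theta_L) * q_L
Step 3: = 11 * 2/5
Step 4: = 22/5

22/5


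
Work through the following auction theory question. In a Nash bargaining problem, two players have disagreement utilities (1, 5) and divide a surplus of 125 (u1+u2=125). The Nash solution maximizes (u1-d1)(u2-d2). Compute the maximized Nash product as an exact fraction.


Step 1: The Nash solution splits surplus symmetrically above the disagreement point
Step 2: u1 = (total + d1 - d2)/2 = (125 + 1 - 5)/2 = 121/2
Step 3: u2 = (total - d1 + d2)/2 = (125 - 1 + 5)/2 = 129/2
Step 4: Nash product = (121/2 - 1) * (129/2 - 5)
Step 5: = 119/2 * 119/2 = 14161/4

14161/4


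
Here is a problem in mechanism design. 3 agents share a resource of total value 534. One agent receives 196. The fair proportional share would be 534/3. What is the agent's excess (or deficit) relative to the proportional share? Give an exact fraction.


Step 1: Proportional share = 534/3 = 178
Step 2: Agent's actual allocation = 196
Step 3: Excess = 196 - 178 = 18

18


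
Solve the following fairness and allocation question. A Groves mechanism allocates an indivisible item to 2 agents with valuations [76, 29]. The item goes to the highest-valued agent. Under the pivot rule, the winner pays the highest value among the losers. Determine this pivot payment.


Step 1: The efficient winner is agent 0 with value 76
Step 2: Other agents' values: [29]
Step 3: Pivot payment = max(others) = 29
Step 4: The winner pays 29

29


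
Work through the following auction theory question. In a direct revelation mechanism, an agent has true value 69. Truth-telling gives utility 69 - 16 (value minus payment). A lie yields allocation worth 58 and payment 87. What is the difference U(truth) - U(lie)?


Step 1: U(truth) = value - payment = 69 - 16 = 53
Step 2: U(lie) = allocation - payment = 58 - 87 = -29
Step 3: IC gap = 53 - (-29) = 82

82


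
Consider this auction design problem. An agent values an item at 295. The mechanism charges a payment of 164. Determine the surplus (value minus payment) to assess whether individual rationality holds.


Step 1: Surplus = value - payment = 295 - 164 = 131
Step 2: IR is satisfied (surplus >= 0)

131


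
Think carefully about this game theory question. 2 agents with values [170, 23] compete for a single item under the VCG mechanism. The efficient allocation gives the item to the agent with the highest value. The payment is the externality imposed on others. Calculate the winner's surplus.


Step 1: The winner is the agent with the highest value: agent 0 with value 170
Step 2: Values of other agents: [23]
Step 3: VCG payment = max of others' values = 23
Step 4: Surplus = 170 - 23 = 147

147


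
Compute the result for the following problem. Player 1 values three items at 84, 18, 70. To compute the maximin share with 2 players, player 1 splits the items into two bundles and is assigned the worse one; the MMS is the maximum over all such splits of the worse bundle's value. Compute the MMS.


Step 1: Item values = 84, 18, 70
Step 2: Enumerate all 2-bundle partitions and take the smaller bundle:
  Partition 1: {84} vs {18,70} -> bundles 84, 88; min = 84
  Partition 2: {18} vs {84,70} -> bundles 18, 154; min = 18
  Partition 3: {70} vs {84,18} -> bundles 70, 102; min = 70
Step 3: MMS = max(84, 18, 70) = 84

84


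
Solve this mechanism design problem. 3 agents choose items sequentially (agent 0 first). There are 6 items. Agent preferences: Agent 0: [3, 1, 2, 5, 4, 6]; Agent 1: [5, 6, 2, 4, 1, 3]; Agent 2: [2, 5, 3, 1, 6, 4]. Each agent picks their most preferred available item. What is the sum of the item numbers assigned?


Step 1: Agent 0 picks item 3
Step 2: Agent 1 picks item 5
Step 3: Agent 2 picks item 2
Step 4: Sum = 3 + 5 + 2 = 10

10


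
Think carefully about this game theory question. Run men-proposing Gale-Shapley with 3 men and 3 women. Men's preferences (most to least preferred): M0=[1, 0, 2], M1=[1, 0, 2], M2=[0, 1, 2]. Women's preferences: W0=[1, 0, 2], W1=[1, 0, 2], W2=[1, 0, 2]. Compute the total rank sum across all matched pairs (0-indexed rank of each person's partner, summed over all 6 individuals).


Step 1: Run Gale-Shapley (men propose, women hold best offer):
  M0 proposes to W1; she accepts
  M1 proposes to W1; she switches from M0
  M2 proposes to W0; she accepts
  M0 proposes to W0; she switches from M2
  M2 proposes to W1; rejected
  M2 proposes to W2; she accepts
Step 2: Final matching: W0-M0, W1-M1, W2-M2
Step 3: 0-indexed ranks (man's rank of his match, then woman's): 1 + 1 + 0 + 0 + 2 + 2
Step 4: Total rank sum = 6

6


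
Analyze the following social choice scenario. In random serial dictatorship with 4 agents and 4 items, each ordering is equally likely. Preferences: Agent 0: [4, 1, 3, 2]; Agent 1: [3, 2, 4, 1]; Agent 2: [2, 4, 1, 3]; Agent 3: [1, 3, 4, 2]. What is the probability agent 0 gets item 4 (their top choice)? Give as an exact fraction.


Step 1: Agent 0 wants item 4
Step 2: There are 24 possible orderings of agents
Step 3: In 24 orderings, agent 0 gets item 4
Step 4: Probability = 24/24 = 1

1


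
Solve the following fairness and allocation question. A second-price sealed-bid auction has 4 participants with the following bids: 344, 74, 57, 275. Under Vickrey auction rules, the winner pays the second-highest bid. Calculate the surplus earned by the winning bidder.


Step 1: Sort bids in descending order: 344, 275, 74, 57
Step 2: The winning bid is the highest: 344
Step 3: The payment equals the second-highest bid: 275
Step 4: Surplus = winner's bid - payment = 344 - 275 = 69

69


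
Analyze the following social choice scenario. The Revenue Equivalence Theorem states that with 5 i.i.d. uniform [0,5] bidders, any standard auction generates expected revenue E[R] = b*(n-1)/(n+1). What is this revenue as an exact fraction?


Step 1: By Revenue Equivalence, expected revenue = b*(n-1)/(n+1)
Step 2: Substituting n = 5, b = 5
Step 3: Revenue = 5*(5-1)/(5+1) = 5*4/6
Step 4: Revenue = 20/6 = 10/3

10/3


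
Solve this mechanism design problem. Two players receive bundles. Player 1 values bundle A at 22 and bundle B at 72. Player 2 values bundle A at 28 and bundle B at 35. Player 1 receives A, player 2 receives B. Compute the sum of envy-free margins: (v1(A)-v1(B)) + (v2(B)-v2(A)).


Step 1: Player 1's margin = v1(A) - v1(B) = 22 - 72 = -50
Step 2: Player 2's margin = v2(B) - v2(A) = 35 - 28 = 7
Step 3: Total margin = -50 + 7 = -43

-43


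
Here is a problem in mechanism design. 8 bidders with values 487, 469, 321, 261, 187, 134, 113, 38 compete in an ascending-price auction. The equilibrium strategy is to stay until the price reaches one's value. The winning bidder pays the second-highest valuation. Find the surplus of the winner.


Step 1: Identify the highest value: 487
Step 2: Identify the second-highest value: 469
Step 3: The final price = second-highest value = 469
Step 4: Surplus = 487 - 469 = 18

18


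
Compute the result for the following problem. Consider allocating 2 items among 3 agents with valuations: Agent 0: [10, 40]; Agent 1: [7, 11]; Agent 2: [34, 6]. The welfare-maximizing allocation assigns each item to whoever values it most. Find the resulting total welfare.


Step 1: For each item, find the maximum value among all agents.
Step 2: Item 0 -> Agent 2 (value 34)
Step 3: Item 1 -> Agent 0 (value 40)
Step 4: Total welfare = 34 + 40 = 74

74


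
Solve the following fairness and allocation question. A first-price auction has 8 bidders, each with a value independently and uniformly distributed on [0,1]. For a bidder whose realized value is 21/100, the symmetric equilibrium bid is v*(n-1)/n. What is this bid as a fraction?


Step 1: The symmetric BNE bidding function is b(v) = v * (n-1) / n
Step 2: Substitute v = 21/100 and n = 8
Step 3: b = 21/100 * 7/8
Step 4: b = 147/800

147/800


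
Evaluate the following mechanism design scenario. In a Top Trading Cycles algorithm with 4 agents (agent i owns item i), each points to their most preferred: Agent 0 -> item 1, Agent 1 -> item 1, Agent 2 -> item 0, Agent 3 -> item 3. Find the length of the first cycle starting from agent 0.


Step 1: Trace the pointer graph from agent 0: 0 -> 1 -> 1
Step 2: A cycle is detected when we revisit agent 1
Step 3: The cycle is: 1 -> 1
Step 4: Cycle length = 1

1


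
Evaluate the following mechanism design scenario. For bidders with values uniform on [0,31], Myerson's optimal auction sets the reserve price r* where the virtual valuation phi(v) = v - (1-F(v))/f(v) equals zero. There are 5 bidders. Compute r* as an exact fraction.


Step 1: For U[0,31], F(v) = v/31 and f(v) = 1/31
Step 2: phi(v) = v - (1 - v/31)/(1/31) = v - (31 - v) = 2v - 31
Step 3: Set phi(r*) = 0: 2r* - 31 = 0
Step 4: r* = 31/2 (the number of bidders n = 5 does not enter)

31/2


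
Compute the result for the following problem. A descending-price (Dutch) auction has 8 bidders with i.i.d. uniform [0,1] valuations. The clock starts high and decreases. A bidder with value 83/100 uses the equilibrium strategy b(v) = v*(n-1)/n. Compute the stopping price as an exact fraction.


Step 1: Dutch auctions are strategically equivalent to first-price auctions
Step 2: The equilibrium bid is b(v) = v*(n-1)/n
Step 3: b = 83/100 * 7/8
Step 4: b = 581/800

581/800


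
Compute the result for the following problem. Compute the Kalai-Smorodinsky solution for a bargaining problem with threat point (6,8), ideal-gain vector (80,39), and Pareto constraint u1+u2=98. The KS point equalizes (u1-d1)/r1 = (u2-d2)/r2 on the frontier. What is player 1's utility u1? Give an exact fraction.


Step 1: At the KS point, (u1-d1)/r1 = (u2-d2)/r2 = t and u1+u2 = 98
Step 2: u1 = d1 + r1*t and u2 = d2 + r2*t, so (d1 + r1*t) + (d2 + r2*t) = 98
Step 3: t = (98 - 6 - 8)/(80 + 39) = 84/119 = 12/17
Step 4: u1 = d1 + r1*t = 6 + 80 * 12/17 = 1062/17
Step 5: (Check: u2 = d2 + r2*t = 604/17; u1+u2 = 1062/17 + 604/17 = 98, on the frontier.)

1062/17


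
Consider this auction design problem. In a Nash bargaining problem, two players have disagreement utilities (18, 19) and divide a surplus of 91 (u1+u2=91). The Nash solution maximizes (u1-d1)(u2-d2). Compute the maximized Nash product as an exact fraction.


Step 1: The Nash solution splits surplus symmetrically above the disagreement point
Step 2: u1 = (total + d1 - d2)/2 = (91 + 18 - 19)/2 = 45
Step 3: u2 = (total - d1 + d2)/2 = (91 - 18 + 19)/2 = 46
Step 4: Nash product = (45 - 18) * (46 - 19)
Step 5: = 27 * 27 = 729

729


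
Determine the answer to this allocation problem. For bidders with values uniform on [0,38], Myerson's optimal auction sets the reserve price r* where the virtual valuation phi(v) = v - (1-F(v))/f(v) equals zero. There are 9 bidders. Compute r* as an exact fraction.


Step 1: For U[0,38], F(v) = v/38 and f(v) = 1/38
Step 2: phi(v) = v - (1 - v/38)/(1/38) = v - (38 - v) = 2v - 38
Step 3: Set phi(r*) = 0: 2r* - 38 = 0
Step 4: r* = 38/2 = 19 (the number of bidders n = 9 does not enter)

19


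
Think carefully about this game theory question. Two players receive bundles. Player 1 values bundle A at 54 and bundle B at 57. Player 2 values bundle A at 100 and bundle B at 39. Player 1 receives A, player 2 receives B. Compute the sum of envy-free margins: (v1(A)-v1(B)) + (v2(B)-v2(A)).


Step 1: Player 1's margin = v1(A) - v1(B) = 54 - 57 = -3
Step 2: Player 2's margin = v2(B) - v2(A) = 39 - 100 = -61
Step 3: Total margin = -3 + -61 = -64

-64


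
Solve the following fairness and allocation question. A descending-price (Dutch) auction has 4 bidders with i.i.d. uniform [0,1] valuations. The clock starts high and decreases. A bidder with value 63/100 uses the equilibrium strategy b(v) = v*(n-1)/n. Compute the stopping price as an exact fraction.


Step 1: Dutch auctions are strategically equivalent to first-price auctions
Step 2: The equilibrium bid is b(v) = v*(n-1)/n
Step 3: b = 63/100 * 3/4
Step 4: b = 189/400

189/400


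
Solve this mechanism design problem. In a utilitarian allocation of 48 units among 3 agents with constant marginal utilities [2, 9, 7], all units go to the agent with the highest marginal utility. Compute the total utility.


Step 1: The marginal utilities are [2, 9, 7]
Step 2: The highest marginal utility is 9
Step 3: All 48 units go to that agent
Step 4: Total utility = 9 * 48 = 432

432


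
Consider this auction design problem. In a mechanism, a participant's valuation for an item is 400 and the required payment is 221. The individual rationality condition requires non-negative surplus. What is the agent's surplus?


Step 1: Surplus = value - payment = 400 - 221 = 179
Step 2: IR is satisfied (surplus >= 0)

179


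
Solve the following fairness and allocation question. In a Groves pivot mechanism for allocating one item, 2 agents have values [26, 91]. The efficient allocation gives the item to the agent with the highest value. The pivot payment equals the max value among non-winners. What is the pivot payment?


Step 1: The efficient winner is agent 1 with value 91
Step 2: Other agents' values: [26]
Step 3: Pivot payment = max(others) = 26
Step 4: The winner pays 26

26


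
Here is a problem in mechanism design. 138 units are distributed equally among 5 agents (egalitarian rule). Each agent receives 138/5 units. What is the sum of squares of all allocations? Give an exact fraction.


Step 1: Each agent's share = 138/5
Step 2: Square of each share = (138/5)^2 = 19044/25
Step 3: Sum of squares = 5 * 19044/25 = 19044/5

19044/5


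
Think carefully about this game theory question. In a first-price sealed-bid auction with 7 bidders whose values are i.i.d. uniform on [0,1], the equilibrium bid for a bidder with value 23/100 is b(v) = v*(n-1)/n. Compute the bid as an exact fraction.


Step 1: The symmetric BNE bidding function is b(v) = v * (n-1) / n
Step 2: Substitute v = 23/100 and n = 7
Step 3: b = 23/100 * 6/7
Step 4: b = 69/350

69/350


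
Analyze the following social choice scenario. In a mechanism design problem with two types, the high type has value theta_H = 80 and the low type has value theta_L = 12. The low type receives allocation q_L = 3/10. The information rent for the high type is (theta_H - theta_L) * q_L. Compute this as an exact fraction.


Step 1: theta_H - theta_L = 80 - 12 = 68
Step 2: Information rent = (theta_H - theta_L) * q_L
Step 3: = 68 * 3/10
Step 4: = 102/5

102/5


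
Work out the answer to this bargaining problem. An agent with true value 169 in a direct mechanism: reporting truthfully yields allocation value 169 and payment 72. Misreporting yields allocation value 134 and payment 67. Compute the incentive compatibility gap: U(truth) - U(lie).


Step 1: U(truth) = value - payment = 169 - 72 = 97
Step 2: U(lie) = allocation - payment = 134 - 67 = 67
Step 3: IC gap = 97 - 67 = 30

30


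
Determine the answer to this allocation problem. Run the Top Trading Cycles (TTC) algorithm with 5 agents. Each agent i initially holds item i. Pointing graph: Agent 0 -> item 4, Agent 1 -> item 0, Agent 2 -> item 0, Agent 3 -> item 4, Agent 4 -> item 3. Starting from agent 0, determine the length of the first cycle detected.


Step 1: Trace the pointer graph from agent 0: 0 -> 4 -> 3 -> 4
Step 2: A cycle is detected when we revisit agent 4
Step 3: The cycle is: 4 -> 3 -> 4
Step 4: Cycle length = 2

2


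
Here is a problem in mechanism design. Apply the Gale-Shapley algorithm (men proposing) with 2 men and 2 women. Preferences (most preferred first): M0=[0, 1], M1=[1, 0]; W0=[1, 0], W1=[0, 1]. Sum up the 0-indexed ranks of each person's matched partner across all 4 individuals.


Step 1: Run Gale-Shapley (men propose, women hold best offer):
  M0 proposes to W0; she accepts
  M1 proposes to W1; she accepts
Step 2: Final matching: W0-M0, W1-M1
Step 3: 0-indexed ranks (man's rank of his match, then woman's): 0 + 1 + 0 + 1
Step 4: Total rank sum = 2

2


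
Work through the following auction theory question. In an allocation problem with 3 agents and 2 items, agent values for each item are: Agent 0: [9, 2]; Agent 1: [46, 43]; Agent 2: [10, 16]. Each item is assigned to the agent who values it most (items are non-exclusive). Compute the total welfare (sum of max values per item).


Step 1: For each item, find the maximum value among all agents.
Step 2: Item 0 -> Agent 1 (value 46)
Step 3: Item 1 -> Agent 1 (value 43)
Step 4: Total welfare = 46 + 43 = 89

89


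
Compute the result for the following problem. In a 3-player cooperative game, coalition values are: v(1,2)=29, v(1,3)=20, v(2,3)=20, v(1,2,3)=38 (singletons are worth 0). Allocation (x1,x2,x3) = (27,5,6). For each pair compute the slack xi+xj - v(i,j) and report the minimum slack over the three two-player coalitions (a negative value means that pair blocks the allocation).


Step 1: Slack for coalition (1,2): x1+x2 - v12 = 32 - 29 = 3
Step 2: Slack for coalition (1,3): x1+x3 - v13 = 33 - 20 = 13
Step 3: Slack for coalition (2,3): x2+x3 - v23 = 11 - 20 = -9
Step 4: Minimum slack = min(3, 13, -9) = -9, attained by (2,3); coalition (2,3) can block (slack < 0), so the allocation is not in the core

-9


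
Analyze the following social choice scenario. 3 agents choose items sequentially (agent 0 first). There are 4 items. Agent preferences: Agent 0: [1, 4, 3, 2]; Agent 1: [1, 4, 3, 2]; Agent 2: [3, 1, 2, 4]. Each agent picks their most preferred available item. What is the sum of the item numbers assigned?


Step 1: Agent 0 picks item 1
Step 2: Agent 1 picks item 4
Step 3: Agent 2 picks item 3
Step 4: Sum = 1 + 4 + 3 = 8

8


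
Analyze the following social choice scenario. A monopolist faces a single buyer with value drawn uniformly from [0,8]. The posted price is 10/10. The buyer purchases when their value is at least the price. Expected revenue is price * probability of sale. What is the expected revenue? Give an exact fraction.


Step 1: Posted price r = 1, value support [0,8]
Step 2: P(v >= r) = (8 - 1)/8 = 7/8
Step 3: Expected revenue = r * P(v >= r) = 1 * 7/8
Step 4: Revenue = 7/8

7/8


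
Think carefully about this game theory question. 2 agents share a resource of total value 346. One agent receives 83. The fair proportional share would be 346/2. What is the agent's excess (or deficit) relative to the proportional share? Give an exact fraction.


Step 1: Proportional share = 346/2 = 173
Step 2: Agent's actual allocation = 83
Step 3: Excess = 83 - 173 = -90

-90


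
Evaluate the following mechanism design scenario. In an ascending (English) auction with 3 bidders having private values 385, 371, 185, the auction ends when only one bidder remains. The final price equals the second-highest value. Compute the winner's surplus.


Step 1: Identify the highest value: 385
Step 2: Identify the second-highest value: 371
Step 3: The final price = second-highest value = 371
Step 4: Surplus = 385 - 371 = 14

14


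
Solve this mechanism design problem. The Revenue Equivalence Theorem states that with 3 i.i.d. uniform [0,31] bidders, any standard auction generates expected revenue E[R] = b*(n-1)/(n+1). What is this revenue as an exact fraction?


Step 1: By Revenue Equivalence, expected revenue = b*(n-1)/(n+1)
Step 2: Substituting n = 3, b = 31
Step 3: Revenue = 31*(3-1)/(3+1) = 31*2/4
Step 4: Revenue = 62/4 = 31/2

31/2


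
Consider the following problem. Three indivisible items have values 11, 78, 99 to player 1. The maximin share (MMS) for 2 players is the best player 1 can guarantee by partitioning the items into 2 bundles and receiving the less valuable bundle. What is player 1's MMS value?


Step 1: Item values = 11, 78, 99
Step 2: Enumerate all 2-bundle partitions and take the smaller bundle:
  Partition 1: {11} vs {78,99} -> bundles 11, 177; min = 11
  Partition 2: {78} vs {11,99} -> bundles 78, 110; min = 78
  Partition 3: {99} vs {11,78} -> bundles 99, 89; min = 89
Step 3: MMS = max(11, 78, 89) = 89

89


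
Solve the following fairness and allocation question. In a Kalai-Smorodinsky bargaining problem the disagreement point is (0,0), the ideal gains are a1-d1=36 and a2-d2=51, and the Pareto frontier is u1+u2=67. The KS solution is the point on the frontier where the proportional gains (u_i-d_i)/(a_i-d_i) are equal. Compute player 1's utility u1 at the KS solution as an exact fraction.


Step 1: At the KS point, (u1-d1)/r1 = (u2-d2)/r2 = t and u1+u2 = 67
Step 2: u1 = d1 + r1*t and u2 = d2 + r2*t, so (d1 + r1*t) + (d2 + r2*t) = 67
Step 3: t = (67 - 0 - 0)/(36 + 51) = 67/87
Step 4: u1 = d1 + r1*t = 0 + 36 * 67/87 = 804/29
Step 5: (Check: u2 = d2 + r2*t = 1139/29; u1+u2 = 804/29 + 1139/29 = 67, on the frontier.)

804/29


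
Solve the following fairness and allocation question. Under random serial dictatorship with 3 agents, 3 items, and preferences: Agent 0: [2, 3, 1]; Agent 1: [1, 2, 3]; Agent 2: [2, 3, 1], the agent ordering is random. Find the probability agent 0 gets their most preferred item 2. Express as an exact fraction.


Step 1: Agent 0 wants item 2
Step 2: There are 6 possible orderings of agents
Step 3: In 3 orderings, agent 0 gets item 2
Step 4: Probability = 3/6 = 1/2

1/2


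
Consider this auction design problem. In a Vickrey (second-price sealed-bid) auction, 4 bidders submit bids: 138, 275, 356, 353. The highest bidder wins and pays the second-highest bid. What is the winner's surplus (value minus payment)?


Step 1: Sort bids in descending order: 356, 353, 275, 138
Step 2: The winning bid is the highest: 356
Step 3: The payment equals the second-highest bid: 353
Step 4: Surplus = winner's bid - payment = 356 - 353 = 3

3


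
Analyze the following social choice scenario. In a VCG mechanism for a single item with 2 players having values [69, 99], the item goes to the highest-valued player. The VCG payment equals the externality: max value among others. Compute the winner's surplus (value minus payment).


Step 1: The winner is the agent with the highest value: agent 1 with value 99
Step 2: Values of other agents: [69]
Step 3: VCG payment = max of others' values = 69
Step 4: Surplus = 99 - 69 = 30

30


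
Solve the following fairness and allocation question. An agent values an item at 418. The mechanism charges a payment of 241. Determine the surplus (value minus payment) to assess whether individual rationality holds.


Step 1: Surplus = value - payment = 418 - 241 = 177
Step 2: IR is satisfied (surplus >= 0)

177


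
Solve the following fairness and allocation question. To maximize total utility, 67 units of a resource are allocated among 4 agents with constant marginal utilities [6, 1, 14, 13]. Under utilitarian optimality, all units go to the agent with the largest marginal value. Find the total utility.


Step 1: The marginal utilities are [6, 1, 14, 13]
Step 2: The highest marginal utility is 14
Step 3: All 67 units go to that agent
Step 4: Total utility = 14 * 67 = 938

938


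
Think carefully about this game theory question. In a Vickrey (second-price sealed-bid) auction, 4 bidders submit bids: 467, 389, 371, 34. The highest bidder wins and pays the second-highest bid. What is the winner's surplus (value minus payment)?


Step 1: Sort bids in descending order: 467, 389, 371, 34
Step 2: The winning bid is the highest: 467
Step 3: The payment equals the second-highest bid: 389
Step 4: Surplus = winner's bid - payment = 467 - 389 = 78

78


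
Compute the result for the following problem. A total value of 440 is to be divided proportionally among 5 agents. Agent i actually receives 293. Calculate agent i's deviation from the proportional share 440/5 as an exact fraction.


Step 1: Proportional share = 440/5 = 88
Step 2: Agent's actual allocation = 293
Step 3: Excess = 293 - 88 = 205

205


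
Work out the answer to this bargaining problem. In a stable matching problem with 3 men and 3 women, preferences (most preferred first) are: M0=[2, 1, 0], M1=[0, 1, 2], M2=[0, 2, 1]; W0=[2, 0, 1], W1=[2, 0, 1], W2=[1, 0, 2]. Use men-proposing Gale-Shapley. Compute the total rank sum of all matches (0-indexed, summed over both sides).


Step 1: Run Gale-Shapley (men propose, women hold best offer):
  M0 proposes to W2; she accepts
  M1 proposes to W0; she accepts
  M2 proposes to W0; she switches from M1
  M1 proposes to W1; she accepts
Step 2: Final matching: W0-M2, W1-M1, W2-M0
Step 3: 0-indexed ranks (man's rank of his match, then woman's): 0 + 0 + 1 + 2 + 0 + 1
Step 4: Total rank sum = 4

4


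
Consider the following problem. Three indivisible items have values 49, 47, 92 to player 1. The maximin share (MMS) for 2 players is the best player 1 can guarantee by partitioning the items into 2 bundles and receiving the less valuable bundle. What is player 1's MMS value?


Step 1: Item values = 49, 47, 92
Step 2: Enumerate all 2-bundle partitions and take the smaller bundle:
  Partition 1: {49} vs {47,92} -> bundles 49, 139; min = 49
  Partition 2: {47} vs {49,92} -> bundles 47, 141; min = 47
  Partition 3: {92} vs {49,47} -> bundles 92, 96; min = 92
Step 3: MMS = max(49, 47, 92) = 92

92


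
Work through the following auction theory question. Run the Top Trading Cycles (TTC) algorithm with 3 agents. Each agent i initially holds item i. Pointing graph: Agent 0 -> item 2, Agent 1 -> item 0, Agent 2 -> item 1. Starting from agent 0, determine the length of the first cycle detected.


Step 1: Trace the pointer graph from agent 0: 0 -> 2 -> 1 -> 0
Step 2: A cycle is detected when we revisit agent 0
Step 3: The cycle is: 0 -> 2 -> 1 -> 0
Step 4: Cycle length = 3

3
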